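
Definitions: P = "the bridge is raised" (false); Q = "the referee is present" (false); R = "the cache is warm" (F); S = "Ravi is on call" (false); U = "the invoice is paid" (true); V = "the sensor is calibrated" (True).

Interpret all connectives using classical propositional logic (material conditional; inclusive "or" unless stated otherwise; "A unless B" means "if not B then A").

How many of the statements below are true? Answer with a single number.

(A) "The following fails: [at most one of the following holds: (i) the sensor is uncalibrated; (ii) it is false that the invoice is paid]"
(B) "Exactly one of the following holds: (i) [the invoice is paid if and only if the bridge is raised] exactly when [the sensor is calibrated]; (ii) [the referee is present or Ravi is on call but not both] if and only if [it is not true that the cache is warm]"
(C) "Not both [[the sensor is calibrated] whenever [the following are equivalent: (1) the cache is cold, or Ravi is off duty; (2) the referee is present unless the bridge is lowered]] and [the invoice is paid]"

0

(A): This is ¬(¬V ↑ ¬U).

¬V = ¬T = F
¬U = ¬T = F
¬V ↑ ¬U = F ↑ F = T
¬(¬V ↑ ¬U) = ¬T = F
Hence (A) is false.

(B): In symbols: ((U ↔ P) ↔ V) ⊕ ((Q ⊕ S) ↔ ¬R)

U ↔ P = T ↔ F = F
(U ↔ P) ↔ V = F ↔ T = F
Q ⊕ S = F ⊕ F = F
¬R = ¬F = T
(Q ⊕ S) ↔ ¬R = F ↔ T = F
((U ↔ P) ↔ V) ⊕ ((Q ⊕ S) ↔ ¬R) = F ⊕ F = F
So (B) is false.

(C): Formalization: (((¬R ∨ ¬S) ↔ (Q ∨ ¬P)) → V) ↑ U

¬R = ¬F = T
¬S = ¬F = T
¬R ∨ ¬S = T ∨ T = T
¬P = ¬F = T
Q ∨ ¬P = F ∨ T = T
(¬R ∨ ¬S) ↔ (Q ∨ ¬P) = T ↔ T = T
((¬R ∨ ¬S) ↔ (Q ∨ ¬P)) → V = T → T = T
(((¬R ∨ ¬S) ↔ (Q ∨ ¬P)) → V) ↑ U = T ↑ T = F
Thus (C) is false.

Count: 0.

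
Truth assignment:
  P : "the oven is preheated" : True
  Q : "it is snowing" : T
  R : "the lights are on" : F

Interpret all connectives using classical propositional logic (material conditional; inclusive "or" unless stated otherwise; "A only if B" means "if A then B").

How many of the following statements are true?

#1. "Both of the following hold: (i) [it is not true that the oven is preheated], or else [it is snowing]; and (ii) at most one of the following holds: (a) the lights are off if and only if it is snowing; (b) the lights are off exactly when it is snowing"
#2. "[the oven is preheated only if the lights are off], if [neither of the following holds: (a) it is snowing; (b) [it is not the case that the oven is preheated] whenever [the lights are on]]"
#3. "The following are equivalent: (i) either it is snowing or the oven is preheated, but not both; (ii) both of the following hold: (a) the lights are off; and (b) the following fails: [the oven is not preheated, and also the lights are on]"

#1: This is (not P or Q) and ((not R iff Q) nand (not R iff Q)).

not P = not True = False
not P or Q = False or True = True
not R = not False = True
not R iff Q = True iff True = True
not R = not False = True
not R iff Q = True iff True = True
(not R iff Q) nand (not R iff Q) = True nand True = False
(not P or Q) and ((not R iff Q) nand (not R iff Q)) = True and False = False
So #1 is false.

#2: Parsed as (Q nor (R -> not P)) -> (P -> not R)

not P = not True = False
R -> not P = False -> False = True
Q nor (R -> not P) = True nor True = False
not R = not False = True
P -> not R = True -> True = True
(Q nor (R -> not P)) -> (P -> not R) = False -> True = True
So #2 is true.

#3: Formalization: (Q xor P) iff (not R and not (not P and R))

Q xor P = True xor True = False
not R = not False = True
not P = not True = False
not P and R = False and False = False
not (not P and R) = not False = True
not R and not (not P and R) = True and True = True
(Q xor P) iff (not R and not (not P and R)) = False iff True = False
So #3 is false.

1 of the 3 statements is true (#2).

1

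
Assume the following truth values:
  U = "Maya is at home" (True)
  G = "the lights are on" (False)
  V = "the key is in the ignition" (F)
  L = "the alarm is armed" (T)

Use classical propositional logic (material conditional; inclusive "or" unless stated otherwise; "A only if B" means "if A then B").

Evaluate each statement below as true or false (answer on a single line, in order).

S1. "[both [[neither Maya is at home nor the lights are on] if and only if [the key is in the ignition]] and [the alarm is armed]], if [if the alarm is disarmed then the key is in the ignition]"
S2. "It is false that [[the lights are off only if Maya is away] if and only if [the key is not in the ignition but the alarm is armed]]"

S1 T, S2 T

S1: Parsed as (¬L → V) → (((U ↓ G) ↔ V) ∧ L)

¬L = ¬T = F
¬L → V = F → F = T
U ↓ G = T ↓ F = F
(U ↓ G) ↔ V = F ↔ F = T
((U ↓ G) ↔ V) ∧ L = T ∧ T = T
(¬L → V) → (((U ↓ G) ↔ V) ∧ L) = T → T = T
Hence S1 is true.

S2: Parsed as ¬((¬G → ¬U) ↔ (¬V ∧ L))

¬G = ¬F = T
¬U = ¬T = F
¬G → ¬U = T → F = F
¬V = ¬F = T
¬V ∧ L = T ∧ T = T
(¬G → ¬U) ↔ (¬V ∧ L) = F ↔ T = F
¬((¬G → ¬U) ↔ (¬V ∧ L)) = ¬F = T
Hence S2 is true.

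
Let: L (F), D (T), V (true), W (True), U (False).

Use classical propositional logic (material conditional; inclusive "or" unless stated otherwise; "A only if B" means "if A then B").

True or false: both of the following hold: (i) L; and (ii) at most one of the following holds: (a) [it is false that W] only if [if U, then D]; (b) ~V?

Values: L=False, W=True, U=False, D=True, V=True.
In symbols: L and ((not W -> (U -> D)) nand not V)

not W = not True = False
U -> D = False -> True = True
not W -> (U -> D) = False -> True = True
not V = not True = False
(not W -> (U -> D)) nand not V = True nand False = True
L and ((not W -> (U -> D)) nand not V) = False and True = False

False.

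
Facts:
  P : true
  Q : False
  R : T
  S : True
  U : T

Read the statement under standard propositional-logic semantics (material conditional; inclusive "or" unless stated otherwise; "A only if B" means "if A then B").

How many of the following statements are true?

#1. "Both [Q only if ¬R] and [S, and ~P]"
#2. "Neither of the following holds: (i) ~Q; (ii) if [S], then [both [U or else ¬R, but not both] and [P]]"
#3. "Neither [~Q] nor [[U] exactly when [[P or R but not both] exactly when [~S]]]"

0

#1: In symbols: (Q -> not R) and (S and not P)

not R = not True = False
Q -> not R = False -> False = True
not P = not True = False
S and not P = True and False = False
(Q -> not R) and (S and not P) = True and False = False
Thus #1 is false.

#2: This is not Q nor (S -> ((U xor not R) and P)).

not Q = not False = True
not R = not True = False
U xor not R = True xor False = True
(U xor not R) and P = True and True = True
S -> ((U xor not R) and P) = True -> True = True
not Q nor (S -> ((U xor not R) and P)) = True nor True = False
Hence #2 is false.

#3: Formalization: not Q nor (U iff ((P xor R) iff not S))

not Q = not False = True
P xor R = True xor True = False
not S = not True = False
(P xor R) iff not S = False iff False = True
U iff ((P xor R) iff not S) = True iff True = True
not Q nor (U iff ((P xor R) iff not S)) = True nor True = False
Thus #3 is false.

0 of the 3 statements are true (none).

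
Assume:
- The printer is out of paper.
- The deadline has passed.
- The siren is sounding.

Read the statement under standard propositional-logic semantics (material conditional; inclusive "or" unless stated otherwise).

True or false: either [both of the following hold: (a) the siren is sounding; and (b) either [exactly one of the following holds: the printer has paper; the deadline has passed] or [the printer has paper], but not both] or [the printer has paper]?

The statement is true.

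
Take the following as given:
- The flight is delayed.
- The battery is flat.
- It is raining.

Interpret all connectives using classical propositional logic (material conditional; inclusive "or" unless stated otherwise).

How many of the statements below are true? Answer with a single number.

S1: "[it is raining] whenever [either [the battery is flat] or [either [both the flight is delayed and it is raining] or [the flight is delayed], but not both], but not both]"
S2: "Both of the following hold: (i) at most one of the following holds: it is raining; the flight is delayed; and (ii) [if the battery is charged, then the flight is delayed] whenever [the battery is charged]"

1

Let G = "the battery is charged" (False), H = "the flight is delayed" (True), M = "it is raining" (True).

S1: This is (not G xor ((H and M) xor H)) -> M.

not G = not False = True
H and M = True and True = True
(H and M) xor H = True xor True = False
not G xor ((H and M) xor H) = True xor False = True
(not G xor ((H and M) xor H)) -> M = True -> True = True
So S1 is true.

S2: Parsed as (M nand H) and (G -> (G -> H))

M nand H = True nand True = False
G -> H = False -> True = True
G -> (G -> H) = False -> True = True
(M nand H) and (G -> (G -> H)) = False and True = False
So S2 is false.

1 of the 2 statements is true.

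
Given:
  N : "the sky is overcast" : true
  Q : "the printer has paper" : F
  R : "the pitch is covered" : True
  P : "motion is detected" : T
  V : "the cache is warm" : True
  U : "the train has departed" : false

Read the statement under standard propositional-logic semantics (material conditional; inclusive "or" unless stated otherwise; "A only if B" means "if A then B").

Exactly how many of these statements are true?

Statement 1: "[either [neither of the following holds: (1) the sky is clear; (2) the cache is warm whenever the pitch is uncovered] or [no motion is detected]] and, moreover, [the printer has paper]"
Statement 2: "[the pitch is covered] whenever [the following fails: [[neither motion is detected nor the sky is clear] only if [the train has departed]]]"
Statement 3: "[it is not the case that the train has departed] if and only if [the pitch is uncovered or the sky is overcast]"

Statement 1: Formalization: ((¬N ↓ (¬R → V)) ∨ ¬P) ∧ Q

¬N = ¬T = F
¬R = ¬T = F
¬R → V = F → T = T
¬N ↓ (¬R → V) = F ↓ T = F
¬P = ¬T = F
(¬N ↓ (¬R → V)) ∨ ¬P = F ∨ F = F
((¬N ↓ (¬R → V)) ∨ ¬P) ∧ Q = F ∧ F = F
Hence Statement 1 is false.

Statement 2: In symbols: ¬((P ↓ ¬N) → U) → R

¬N = ¬T = F
P ↓ ¬N = T ↓ F = F
(P ↓ ¬N) → U = F → F = T
¬((P ↓ ¬N) → U) = ¬T = F
¬((P ↓ ¬N) → U) → R = F → T = T
Thus Statement 2 is true.

Statement 3: This is ¬U ↔ (¬R ∨ N).

¬U = ¬F = T
¬R = ¬T = F
¬R ∨ N = F ∨ T = T
¬U ↔ (¬R ∨ N) = T ↔ T = T
So Statement 3 is true.

Count: 2.

2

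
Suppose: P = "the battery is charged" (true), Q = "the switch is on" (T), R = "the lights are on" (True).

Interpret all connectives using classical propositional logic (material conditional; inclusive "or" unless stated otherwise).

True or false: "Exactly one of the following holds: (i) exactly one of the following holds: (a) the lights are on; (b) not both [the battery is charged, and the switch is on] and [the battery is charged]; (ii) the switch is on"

Values: R=T, P=T, Q=T.
Formalization: (R ⊕ ((P ∧ Q) ↑ P)) ⊕ Q

P ∧ Q = T ∧ T = T
(P ∧ Q) ↑ P = T ↑ T = F
R ⊕ ((P ∧ Q) ↑ P) = T ⊕ F = T
(R ⊕ ((P ∧ Q) ↑ P)) ⊕ Q = T ⊕ T = F

false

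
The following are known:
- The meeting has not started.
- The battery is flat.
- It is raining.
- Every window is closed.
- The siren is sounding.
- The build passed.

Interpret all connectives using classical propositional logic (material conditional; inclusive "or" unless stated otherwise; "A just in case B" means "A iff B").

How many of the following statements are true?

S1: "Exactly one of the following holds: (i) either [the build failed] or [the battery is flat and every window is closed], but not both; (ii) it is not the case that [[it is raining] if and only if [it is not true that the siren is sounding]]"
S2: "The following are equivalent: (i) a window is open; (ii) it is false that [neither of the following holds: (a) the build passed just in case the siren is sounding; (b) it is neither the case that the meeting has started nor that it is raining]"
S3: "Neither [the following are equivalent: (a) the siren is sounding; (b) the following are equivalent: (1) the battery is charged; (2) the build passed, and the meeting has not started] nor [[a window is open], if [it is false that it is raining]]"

Let V = "the build passed" (T), Q = "the battery is charged" (F), S = "a window is open" (F), R = "it is raining" (T), U = "the siren is sounding" (T), P = "the meeting has started" (F).

S1: In symbols: (¬V ⊕ (¬Q ∧ ¬S)) ⊕ ¬(R ↔ ¬U)

¬V = ¬T = F
¬Q = ¬F = T
¬S = ¬F = T
¬Q ∧ ¬S = T ∧ T = T
¬V ⊕ (¬Q ∧ ¬S) = F ⊕ T = T
¬U = ¬T = F
R ↔ ¬U = T ↔ F = F
¬(R ↔ ¬U) = ¬F = T
(¬V ⊕ (¬Q ∧ ¬S)) ⊕ ¬(R ↔ ¬U) = T ⊕ T = F
So S1 is false.

S2: This is S ↔ ¬((V ↔ U) ↓ (P ↓ R)).

V ↔ U = T ↔ T = T
P ↓ R = F ↓ T = F
(V ↔ U) ↓ (P ↓ R) = T ↓ F = F
¬((V ↔ U) ↓ (P ↓ R)) = ¬F = T
S ↔ ¬((V ↔ U) ↓ (P ↓ R)) = F ↔ T = F
Thus S2 is false.

S3: Parsed as (U ↔ (Q ↔ (V ∧ ¬P))) ↓ (¬R → S)

¬P = ¬F = T
V ∧ ¬P = T ∧ T = T
Q ↔ (V ∧ ¬P) = F ↔ T = F
U ↔ (Q ↔ (V ∧ ¬P)) = T ↔ F = F
¬R = ¬T = F
¬R → S = F → F = T
(U ↔ (Q ↔ (V ∧ ¬P))) ↓ (¬R → S) = F ↓ T = F
Hence S3 is false.

0 of the 3 statements are true (none).

0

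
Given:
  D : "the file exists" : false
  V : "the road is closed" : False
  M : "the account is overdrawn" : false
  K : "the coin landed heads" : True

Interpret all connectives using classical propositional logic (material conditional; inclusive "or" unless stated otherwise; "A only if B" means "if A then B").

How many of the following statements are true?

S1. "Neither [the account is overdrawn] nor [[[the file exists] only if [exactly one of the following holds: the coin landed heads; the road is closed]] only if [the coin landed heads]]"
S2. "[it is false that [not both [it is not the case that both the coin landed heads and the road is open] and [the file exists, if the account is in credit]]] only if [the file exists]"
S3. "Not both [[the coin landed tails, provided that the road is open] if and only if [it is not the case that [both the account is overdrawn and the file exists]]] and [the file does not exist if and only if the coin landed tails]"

S1: Parsed as M nor ((D -> (K xor V)) -> K)

K xor V = T xor F = T
D -> (K xor V) = F -> T = T
(D -> (K xor V)) -> K = T -> T = T
M nor ((D -> (K xor V)) -> K) = F nor T = F
Hence S1 is false.

S2: In symbols: ~((K nand ~V) nand (~M -> D)) -> D

~V = ~F = T
K nand ~V = T nand T = F
~M = ~F = T
~M -> D = T -> F = F
(K nand ~V) nand (~M -> D) = F nand F = T
~((K nand ~V) nand (~M -> D)) = ~T = F
~((K nand ~V) nand (~M -> D)) -> D = F -> F = T
Thus S2 is true.

S3: This is ((~V -> ~K) <-> ~(M & D)) nand (~D <-> ~K).

~V = ~F = T
~K = ~T = F
~V -> ~K = T -> F = F
M & D = F & F = F
~(M & D) = ~F = T
(~V -> ~K) <-> ~(M & D) = F <-> T = F
~D = ~F = T
~K = ~T = F
~D <-> ~K = T <-> F = F
((~V -> ~K) <-> ~(M & D)) nand (~D <-> ~K) = F nand F = T
Hence S3 is true.

True statements: 2 (S2, S3).

2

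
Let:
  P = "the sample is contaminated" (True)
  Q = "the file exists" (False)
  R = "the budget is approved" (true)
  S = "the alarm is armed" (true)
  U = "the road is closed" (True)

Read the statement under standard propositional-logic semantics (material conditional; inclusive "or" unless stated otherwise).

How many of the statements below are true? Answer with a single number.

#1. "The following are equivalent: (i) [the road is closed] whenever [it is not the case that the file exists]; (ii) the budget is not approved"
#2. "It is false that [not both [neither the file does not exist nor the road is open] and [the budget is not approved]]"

#1: Formalization: (¬Q → U) ↔ ¬R

¬Q = ¬F = T
¬Q → U = T → T = T
¬R = ¬T = F
(¬Q → U) ↔ ¬R = T ↔ F = F
Thus #1 is false.

#2: This is ¬((¬Q ↓ ¬U) ↑ ¬R).

¬Q = ¬F = T
¬U = ¬T = F
¬Q ↓ ¬U = T ↓ F = F
¬R = ¬T = F
(¬Q ↓ ¬U) ↑ ¬R = F ↑ F = T
¬((¬Q ↓ ¬U) ↑ ¬R) = ¬T = F
So #2 is false.

True statements: 0 (none).

0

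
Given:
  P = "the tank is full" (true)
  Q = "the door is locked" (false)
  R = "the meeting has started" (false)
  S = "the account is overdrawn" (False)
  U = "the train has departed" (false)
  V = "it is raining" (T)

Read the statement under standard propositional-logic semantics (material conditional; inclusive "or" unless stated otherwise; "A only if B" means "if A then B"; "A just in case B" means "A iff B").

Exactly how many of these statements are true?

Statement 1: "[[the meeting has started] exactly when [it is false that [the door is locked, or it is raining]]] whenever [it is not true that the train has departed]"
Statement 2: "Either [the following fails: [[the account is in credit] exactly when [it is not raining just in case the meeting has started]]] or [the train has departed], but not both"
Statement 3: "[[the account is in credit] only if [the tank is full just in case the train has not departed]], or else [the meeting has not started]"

2

Statement 1: Formalization: ~U -> (R <-> ~(Q | V))

~U = ~F = T
Q | V = F | T = T
~(Q | V) = ~T = F
R <-> ~(Q | V) = F <-> F = T
~U -> (R <-> ~(Q | V)) = T -> T = T
Thus Statement 1 is true.

Statement 2: Parsed as ~(~S <-> (~V <-> R)) xor U

~S = ~F = T
~V = ~T = F
~V <-> R = F <-> F = T
~S <-> (~V <-> R) = T <-> T = T
~(~S <-> (~V <-> R)) = ~T = F
~(~S <-> (~V <-> R)) xor U = F xor F = F
Thus Statement 2 is false.

Statement 3: Formalization: (~S -> (P <-> ~U)) | ~R

~S = ~F = T
~U = ~F = T
P <-> ~U = T <-> T = T
~S -> (P <-> ~U) = T -> T = T
~R = ~F = T
(~S -> (P <-> ~U)) | ~R = T | T = T
So Statement 3 is true.

True statements: 2 (Statement 1, Statement 3).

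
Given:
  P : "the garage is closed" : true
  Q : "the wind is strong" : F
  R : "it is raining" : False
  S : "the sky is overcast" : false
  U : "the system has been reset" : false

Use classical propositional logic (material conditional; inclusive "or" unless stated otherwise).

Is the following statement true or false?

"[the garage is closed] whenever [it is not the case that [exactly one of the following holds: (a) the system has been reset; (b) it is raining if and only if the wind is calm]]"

true

Formalization: not (U xor (R iff not Q)) -> P

not Q = not False = True
R iff not Q = False iff True = False
U xor (R iff not Q) = False xor False = False
not (U xor (R iff not Q)) = not False = True
not (U xor (R iff not Q)) -> P = True -> True = True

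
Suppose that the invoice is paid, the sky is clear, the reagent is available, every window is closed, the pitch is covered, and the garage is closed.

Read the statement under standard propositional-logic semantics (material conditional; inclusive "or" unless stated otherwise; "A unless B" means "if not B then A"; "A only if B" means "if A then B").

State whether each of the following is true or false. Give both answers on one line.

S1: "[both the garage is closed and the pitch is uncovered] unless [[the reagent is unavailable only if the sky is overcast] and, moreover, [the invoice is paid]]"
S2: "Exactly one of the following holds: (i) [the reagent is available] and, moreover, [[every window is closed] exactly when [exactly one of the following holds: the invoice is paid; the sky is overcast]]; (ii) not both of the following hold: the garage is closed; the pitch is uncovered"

Let V = "the garage is closed" (T), U = "the pitch is covered" (T), R = "the reagent is available" (T), Q = "the sky is overcast" (F), P = "the invoice is paid" (T), S = "a window is open" (F).

S1: This is (V ∧ ¬U) ∨ ((¬R → Q) ∧ P).

¬U = ¬T = F
V ∧ ¬U = T ∧ F = F
¬R = ¬T = F
¬R → Q = F → F = T
(¬R → Q) ∧ P = T ∧ T = T
(V ∧ ¬U) ∨ ((¬R → Q) ∧ P) = F ∨ T = T
So S1 is true.

S2: This is (R ∧ (¬S ↔ (P ⊕ Q))) ⊕ (V ↑ ¬U).

¬S = ¬F = T
P ⊕ Q = T ⊕ F = T
¬S ↔ (P ⊕ Q) = T ↔ T = T
R ∧ (¬S ↔ (P ⊕ Q)) = T ∧ T = T
¬U = ¬T = F
V ↑ ¬U = T ↑ F = T
(R ∧ (¬S ↔ (P ⊕ Q))) ⊕ (V ↑ ¬U) = T ⊕ T = F
So S2 is false.

S1 True; S2 False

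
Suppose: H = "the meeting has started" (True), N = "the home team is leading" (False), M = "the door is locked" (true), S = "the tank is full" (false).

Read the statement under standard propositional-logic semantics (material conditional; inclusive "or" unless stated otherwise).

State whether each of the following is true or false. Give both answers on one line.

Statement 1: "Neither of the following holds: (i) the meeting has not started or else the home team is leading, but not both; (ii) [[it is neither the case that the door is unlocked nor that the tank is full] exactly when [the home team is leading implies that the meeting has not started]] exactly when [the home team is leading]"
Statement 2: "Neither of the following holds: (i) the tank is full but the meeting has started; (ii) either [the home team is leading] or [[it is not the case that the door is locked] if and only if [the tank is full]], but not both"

Statement 1 True; Statement 2 False

Statement 1: Parsed as (not H xor N) nor (((not M nor S) iff (N -> not H)) iff N)

not H = not True = False
not H xor N = False xor False = False
not M = not True = False
not M nor S = False nor False = True
not H = not True = False
N -> not H = False -> False = True
(not M nor S) iff (N -> not H) = True iff True = True
((not M nor S) iff (N -> not H)) iff N = True iff False = False
(not H xor N) nor (((not M nor S) iff (N -> not H)) iff N) = False nor False = True
Thus Statement 1 is true.

Statement 2: Parsed as (S and H) nor (N xor (not M iff S))

S and H = False and True = False
not M = not True = False
not M iff S = False iff False = True
N xor (not M iff S) = False xor True = True
(S and H) nor (N xor (not M iff S)) = False nor True = False
Hence Statement 2 is false.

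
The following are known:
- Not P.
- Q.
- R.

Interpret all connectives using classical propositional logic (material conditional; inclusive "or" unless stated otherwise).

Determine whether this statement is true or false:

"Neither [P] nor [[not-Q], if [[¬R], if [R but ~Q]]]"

In symbols: P nor (((R and not Q) -> not R) -> not Q)

not Q = not True = False
R and not Q = True and False = False
not R = not True = False
(R and not Q) -> not R = False -> False = True
not Q = not True = False
((R and not Q) -> not R) -> not Q = True -> False = False
P nor (((R and not Q) -> not R) -> not Q) = False nor False = True

The statement is true.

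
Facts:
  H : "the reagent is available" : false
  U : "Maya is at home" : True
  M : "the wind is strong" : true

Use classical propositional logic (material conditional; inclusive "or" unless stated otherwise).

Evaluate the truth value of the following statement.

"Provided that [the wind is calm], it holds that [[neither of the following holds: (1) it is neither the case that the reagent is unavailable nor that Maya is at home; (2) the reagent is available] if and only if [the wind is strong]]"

Parsed as ~M -> (((~H nor U) nor H) <-> M)

~M = ~T = F
~H = ~F = T
~H nor U = T nor T = F
(~H nor U) nor H = F nor F = T
((~H nor U) nor H) <-> M = T <-> T = T
~M -> (((~H nor U) nor H) <-> M) = F -> T = T

True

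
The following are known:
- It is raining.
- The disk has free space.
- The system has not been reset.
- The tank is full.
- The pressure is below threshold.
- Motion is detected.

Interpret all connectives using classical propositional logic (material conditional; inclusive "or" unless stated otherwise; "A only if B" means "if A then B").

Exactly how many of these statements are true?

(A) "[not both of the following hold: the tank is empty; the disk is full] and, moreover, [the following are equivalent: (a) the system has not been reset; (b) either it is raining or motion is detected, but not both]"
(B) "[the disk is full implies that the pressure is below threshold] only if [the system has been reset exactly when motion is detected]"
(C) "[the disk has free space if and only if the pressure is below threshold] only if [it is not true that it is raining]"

Let R = "the tank is full" (True), P = "the disk is full" (False), L = "the system has been reset" (False), D = "it is raining" (True), G = "motion is detected" (True), Q = "the pressure is above threshold" (False).

(A): This is (not R nand P) and (not L iff (D xor G)).

not R = not True = False
not R nand P = False nand False = True
not L = not False = True
D xor G = True xor True = False
not L iff (D xor G) = True iff False = False
(not R nand P) and (not L iff (D xor G)) = True and False = False
Thus (A) is false.

(B): In symbols: (P -> not Q) -> (L iff G)

not Q = not False = True
P -> not Q = False -> True = True
L iff G = False iff True = False
(P -> not Q) -> (L iff G) = True -> False = False
So (B) is false.

(C): Formalization: (not P iff not Q) -> not D

not P = not False = True
not Q = not False = True
not P iff not Q = True iff True = True
not D = not True = False
(not P iff not Q) -> not D = True -> False = False
Thus (C) is false.

0 of the 3 statements are true (none).

0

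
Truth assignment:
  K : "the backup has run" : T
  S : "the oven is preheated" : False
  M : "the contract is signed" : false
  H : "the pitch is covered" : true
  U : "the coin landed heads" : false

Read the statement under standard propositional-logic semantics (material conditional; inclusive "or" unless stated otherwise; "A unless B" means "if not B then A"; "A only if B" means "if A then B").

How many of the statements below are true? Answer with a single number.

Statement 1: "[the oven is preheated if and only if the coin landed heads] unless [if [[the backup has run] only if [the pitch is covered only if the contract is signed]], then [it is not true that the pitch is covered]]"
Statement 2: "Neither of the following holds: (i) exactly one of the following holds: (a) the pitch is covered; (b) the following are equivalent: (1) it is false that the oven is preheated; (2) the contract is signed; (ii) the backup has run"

Statement 1: In symbols: (S ↔ U) ∨ ((K → (H → M)) → ¬H)

S ↔ U = F ↔ F = T
H → M = T → F = F
K → (H → M) = T → F = F
¬H = ¬T = F
(K → (H → M)) → ¬H = F → F = T
(S ↔ U) ∨ ((K → (H → M)) → ¬H) = T ∨ T = T
So Statement 1 is true.

Statement 2: This is (H ⊕ (¬S ↔ M)) ↓ K.

¬S = ¬F = T
¬S ↔ M = T ↔ F = F
H ⊕ (¬S ↔ M) = T ⊕ F = T
(H ⊕ (¬S ↔ M)) ↓ K = T ↓ T = F
Hence Statement 2 is false.

True statements: 1.

1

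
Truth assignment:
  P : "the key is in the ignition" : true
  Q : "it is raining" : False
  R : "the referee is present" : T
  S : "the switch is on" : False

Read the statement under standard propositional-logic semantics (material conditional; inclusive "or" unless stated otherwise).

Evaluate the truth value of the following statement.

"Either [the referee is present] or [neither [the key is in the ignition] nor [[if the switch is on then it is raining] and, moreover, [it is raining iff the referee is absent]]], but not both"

Formalization: R xor (P nor ((S -> Q) & (Q <-> ~R)))

S -> Q = F -> F = T
~R = ~T = F
Q <-> ~R = F <-> F = T
(S -> Q) & (Q <-> ~R) = T & T = T
P nor ((S -> Q) & (Q <-> ~R)) = T nor T = F
R xor (P nor ((S -> Q) & (Q <-> ~R))) = T xor F = T

True.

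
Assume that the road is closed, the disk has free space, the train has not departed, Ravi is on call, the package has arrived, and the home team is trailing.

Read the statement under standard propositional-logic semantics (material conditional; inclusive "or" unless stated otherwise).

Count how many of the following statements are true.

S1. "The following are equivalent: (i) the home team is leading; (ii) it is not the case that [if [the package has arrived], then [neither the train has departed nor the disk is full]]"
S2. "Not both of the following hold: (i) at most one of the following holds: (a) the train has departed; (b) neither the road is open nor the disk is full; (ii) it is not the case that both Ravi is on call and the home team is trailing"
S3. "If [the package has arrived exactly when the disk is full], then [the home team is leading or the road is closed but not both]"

3

Let V = "the home team is leading" (F), U = "the package has arrived" (T), R = "the train has departed" (F), Q = "the disk is full" (F), P = "the road is closed" (T), S = "Ravi is on call" (T).

S1: Formalization: V ↔ ¬(U → (R ↓ Q))

R ↓ Q = F ↓ F = T
U → (R ↓ Q) = T → T = T
¬(U → (R ↓ Q)) = ¬T = F
V ↔ ¬(U → (R ↓ Q)) = F ↔ F = T
Thus S1 is true.

S2: This is (R ↑ (¬P ↓ Q)) ↑ (S ↑ ¬V).

¬P = ¬T = F
¬P ↓ Q = F ↓ F = T
R ↑ (¬P ↓ Q) = F ↑ T = T
¬V = ¬F = T
S ↑ ¬V = T ↑ T = F
(R ↑ (¬P ↓ Q)) ↑ (S ↑ ¬V) = T ↑ F = T
Thus S2 is true.

S3: Parsed as (U ↔ Q) → (V ⊕ P)

U ↔ Q = T ↔ F = F
V ⊕ P = F ⊕ T = T
(U ↔ Q) → (V ⊕ P) = F → T = T
So S3 is true.

True statements: 3 (S1, S2, S3).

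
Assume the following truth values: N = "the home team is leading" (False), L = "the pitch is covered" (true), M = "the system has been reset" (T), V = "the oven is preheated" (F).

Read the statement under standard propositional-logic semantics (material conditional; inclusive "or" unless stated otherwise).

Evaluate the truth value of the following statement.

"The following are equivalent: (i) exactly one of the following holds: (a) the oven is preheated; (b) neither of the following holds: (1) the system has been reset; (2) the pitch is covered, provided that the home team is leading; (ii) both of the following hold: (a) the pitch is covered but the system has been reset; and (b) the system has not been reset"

True

This is (V xor (M nor (N -> L))) <-> ((L & M) & ~M).

N -> L = F -> T = T
M nor (N -> L) = T nor T = F
V xor (M nor (N -> L)) = F xor F = F
L & M = T & T = T
~M = ~T = F
(L & M) & ~M = T & F = F
(V xor (M nor (N -> L))) <-> ((L & M) & ~M) = F <-> F = T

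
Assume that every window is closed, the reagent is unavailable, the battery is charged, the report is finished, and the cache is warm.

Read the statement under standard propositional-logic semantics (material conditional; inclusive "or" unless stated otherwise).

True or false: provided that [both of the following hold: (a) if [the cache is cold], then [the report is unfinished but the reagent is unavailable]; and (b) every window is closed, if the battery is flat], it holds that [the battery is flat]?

False.

Let L = "the cache is warm" (True), W = "the report is finished" (True), V = "the reagent is available" (False), M = "the battery is charged" (True), G = "a window is open" (False).
Formalization: ((not L -> (not W and not V)) and (not M -> not G)) -> not M

not L = not True = False
not W = not True = False
not V = not False = True
not W and not V = False and True = False
not L -> (not W and not V) = False -> False = True
not M = not True = False
not G = not False = True
not M -> not G = False -> True = True
(not L -> (not W and not V)) and (not M -> not G) = True and True = True
not M = not True = False
((not L -> (not W and not V)) and (not M -> not G)) -> not M = True -> False = False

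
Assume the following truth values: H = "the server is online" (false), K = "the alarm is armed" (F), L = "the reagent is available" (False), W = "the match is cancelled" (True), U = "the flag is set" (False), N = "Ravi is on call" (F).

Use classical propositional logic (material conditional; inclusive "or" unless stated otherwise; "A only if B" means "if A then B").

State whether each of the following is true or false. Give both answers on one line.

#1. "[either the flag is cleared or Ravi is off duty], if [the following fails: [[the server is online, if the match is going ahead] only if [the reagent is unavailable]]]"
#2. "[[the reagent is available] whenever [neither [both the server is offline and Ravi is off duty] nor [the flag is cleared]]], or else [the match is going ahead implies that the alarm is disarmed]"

#1 T / #2 T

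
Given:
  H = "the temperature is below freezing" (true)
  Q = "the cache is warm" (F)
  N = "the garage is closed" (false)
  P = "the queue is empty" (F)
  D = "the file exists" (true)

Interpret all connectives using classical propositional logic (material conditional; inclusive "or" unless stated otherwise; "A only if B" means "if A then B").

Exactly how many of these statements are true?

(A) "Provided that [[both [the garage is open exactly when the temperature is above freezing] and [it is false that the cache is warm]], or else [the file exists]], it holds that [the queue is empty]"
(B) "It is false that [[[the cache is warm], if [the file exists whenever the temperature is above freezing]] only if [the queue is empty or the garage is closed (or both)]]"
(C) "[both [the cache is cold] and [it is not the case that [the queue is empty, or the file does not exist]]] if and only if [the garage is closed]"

0

(A): Parsed as (((~N <-> ~H) & ~Q) | D) -> P

~N = ~F = T
~H = ~T = F
~N <-> ~H = T <-> F = F
~Q = ~F = T
(~N <-> ~H) & ~Q = F & T = F
((~N <-> ~H) & ~Q) | D = F | T = T
(((~N <-> ~H) & ~Q) | D) -> P = T -> F = F
So (A) is false.

(B): Formalization: ~(((~H -> D) -> Q) -> (P | N))

~H = ~T = F
~H -> D = F -> T = T
(~H -> D) -> Q = T -> F = F
P | N = F | F = F
((~H -> D) -> Q) -> (P | N) = F -> F = T
~(((~H -> D) -> Q) -> (P | N)) = ~T = F
Hence (B) is false.

(C): This is (~Q & ~(P | ~D)) <-> N.

~Q = ~F = T
~D = ~T = F
P | ~D = F | F = F
~(P | ~D) = ~F = T
~Q & ~(P | ~D) = T & T = T
(~Q & ~(P | ~D)) <-> N = T <-> F = F
Hence (C) is false.

Count: 0.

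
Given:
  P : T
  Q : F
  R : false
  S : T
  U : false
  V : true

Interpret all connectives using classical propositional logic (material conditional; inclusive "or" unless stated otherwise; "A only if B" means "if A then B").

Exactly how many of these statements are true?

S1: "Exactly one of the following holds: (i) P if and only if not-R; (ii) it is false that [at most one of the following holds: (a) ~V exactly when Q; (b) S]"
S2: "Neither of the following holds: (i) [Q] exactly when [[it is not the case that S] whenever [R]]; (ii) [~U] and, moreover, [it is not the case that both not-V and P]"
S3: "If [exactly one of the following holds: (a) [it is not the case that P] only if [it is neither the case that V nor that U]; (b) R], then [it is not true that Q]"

S1: Parsed as (P ↔ ¬R) ⊕ ¬((¬V ↔ Q) ↑ S)

¬R = ¬F = T
P ↔ ¬R = T ↔ T = T
¬V = ¬T = F
¬V ↔ Q = F ↔ F = T
(¬V ↔ Q) ↑ S = T ↑ T = F
¬((¬V ↔ Q) ↑ S) = ¬F = T
(P ↔ ¬R) ⊕ ¬((¬V ↔ Q) ↑ S) = T ⊕ T = F
Thus S1 is false.

S2: This is (Q ↔ (R → ¬S)) ↓ (¬U ∧ (¬V ↑ P)).

¬S = ¬T = F
R → ¬S = F → F = T
Q ↔ (R → ¬S) = F ↔ T = F
¬U = ¬F = T
¬V = ¬T = F
¬V ↑ P = F ↑ T = T
¬U ∧ (¬V ↑ P) = T ∧ T = T
(Q ↔ (R → ¬S)) ↓ (¬U ∧ (¬V ↑ P)) = F ↓ T = F
Thus S2 is false.

S3: In symbols: ((¬P → (V ↓ U)) ⊕ R) → ¬Q

¬P = ¬T = F
V ↓ U = T ↓ F = F
¬P → (V ↓ U) = F → F = T
(¬P → (V ↓ U)) ⊕ R = T ⊕ F = T
¬Q = ¬F = T
((¬P → (V ↓ U)) ⊕ R) → ¬Q = T → T = T
Hence S3 is true.

1 of the 3 statements is true (S3).

1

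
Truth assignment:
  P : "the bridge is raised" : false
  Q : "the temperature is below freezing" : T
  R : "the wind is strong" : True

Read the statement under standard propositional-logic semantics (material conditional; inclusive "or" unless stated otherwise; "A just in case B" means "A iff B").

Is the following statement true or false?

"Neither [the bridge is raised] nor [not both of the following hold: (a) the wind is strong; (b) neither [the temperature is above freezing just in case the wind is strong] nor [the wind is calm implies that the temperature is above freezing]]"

Parsed as P nor (R nand ((~Q <-> R) nor (~R -> ~Q)))

~Q = ~T = F
~Q <-> R = F <-> T = F
~R = ~T = F
~Q = ~T = F
~R -> ~Q = F -> F = T
(~Q <-> R) nor (~R -> ~Q) = F nor T = F
R nand ((~Q <-> R) nor (~R -> ~Q)) = T nand F = T
P nor (R nand ((~Q <-> R) nor (~R -> ~Q))) = F nor T = F

False.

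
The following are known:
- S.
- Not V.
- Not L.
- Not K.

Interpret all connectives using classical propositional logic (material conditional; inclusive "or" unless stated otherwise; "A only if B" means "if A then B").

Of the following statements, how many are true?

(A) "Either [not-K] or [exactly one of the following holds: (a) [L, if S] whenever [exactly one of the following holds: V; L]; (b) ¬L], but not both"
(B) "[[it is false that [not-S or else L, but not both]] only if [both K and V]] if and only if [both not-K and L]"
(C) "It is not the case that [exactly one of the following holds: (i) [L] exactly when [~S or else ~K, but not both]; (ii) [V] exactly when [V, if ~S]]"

(A): Formalization: ¬K ⊕ (((V ⊕ L) → (S → L)) ⊕ ¬L)

¬K = ¬F = T
V ⊕ L = F ⊕ F = F
S → L = T → F = F
(V ⊕ L) → (S → L) = F → F = T
¬L = ¬F = T
((V ⊕ L) → (S → L)) ⊕ ¬L = T ⊕ T = F
¬K ⊕ (((V ⊕ L) → (S → L)) ⊕ ¬L) = T ⊕ F = T
Hence (A) is true.

(B): This is (¬(¬S ⊕ L) → (K ∧ V)) ↔ (¬K ∧ L).

¬S = ¬T = F
¬S ⊕ L = F ⊕ F = F
¬(¬S ⊕ L) = ¬F = T
K ∧ V = F ∧ F = F
¬(¬S ⊕ L) → (K ∧ V) = T → F = F
¬K = ¬F = T
¬K ∧ L = T ∧ F = F
(¬(¬S ⊕ L) → (K ∧ V)) ↔ (¬K ∧ L) = F ↔ F = T
Thus (B) is true.

(C): This is ¬((L ↔ (¬S ⊕ ¬K)) ⊕ (V ↔ (¬S → V))).

¬S = ¬T = F
¬K = ¬F = T
¬S ⊕ ¬K = F ⊕ T = T
L ↔ (¬S ⊕ ¬K) = F ↔ T = F
¬S = ¬T = F
¬S → V = F → F = T
V ↔ (¬S → V) = F ↔ T = F
(L ↔ (¬S ⊕ ¬K)) ⊕ (V ↔ (¬S → V)) = F ⊕ F = F
¬((L ↔ (¬S ⊕ ¬K)) ⊕ (V ↔ (¬S → V))) = ¬F = T
Thus (C) is true.

Count: 3.

3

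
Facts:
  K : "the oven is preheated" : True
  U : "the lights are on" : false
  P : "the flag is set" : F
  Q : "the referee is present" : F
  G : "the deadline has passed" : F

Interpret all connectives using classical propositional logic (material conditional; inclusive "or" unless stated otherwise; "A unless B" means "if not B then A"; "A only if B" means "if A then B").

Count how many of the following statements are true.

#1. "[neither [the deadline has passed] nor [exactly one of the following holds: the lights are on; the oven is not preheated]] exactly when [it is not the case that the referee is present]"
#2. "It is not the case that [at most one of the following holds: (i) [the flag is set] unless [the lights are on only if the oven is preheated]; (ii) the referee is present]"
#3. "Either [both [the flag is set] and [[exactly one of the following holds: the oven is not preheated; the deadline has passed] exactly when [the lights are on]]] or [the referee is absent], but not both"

2

#1: Parsed as (G nor (U xor ~K)) <-> ~Q

~K = ~T = F
U xor ~K = F xor F = F
G nor (U xor ~K) = F nor F = T
~Q = ~F = T
(G nor (U xor ~K)) <-> ~Q = T <-> T = T
Thus #1 is true.

#2: In symbols: ~((P | (U -> K)) nand Q)

U -> K = F -> T = T
P | (U -> K) = F | T = T
(P | (U -> K)) nand Q = T nand F = T
~((P | (U -> K)) nand Q) = ~T = F
Thus #2 is false.

#3: This is (P & ((~K xor G) <-> U)) xor ~Q.

~K = ~T = F
~K xor G = F xor F = F
(~K xor G) <-> U = F <-> F = T
P & ((~K xor G) <-> U) = F & T = F
~Q = ~F = T
(P & ((~K xor G) <-> U)) xor ~Q = F xor T = T
So #3 is true.

2 of the 3 statements are true (#1, #3).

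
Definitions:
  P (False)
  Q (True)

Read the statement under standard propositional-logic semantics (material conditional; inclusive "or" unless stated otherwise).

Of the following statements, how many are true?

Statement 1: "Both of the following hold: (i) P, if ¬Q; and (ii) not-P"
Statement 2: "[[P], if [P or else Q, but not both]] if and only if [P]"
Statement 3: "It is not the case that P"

3

Statement 1: Parsed as (¬Q → P) ∧ ¬P

¬Q = ¬T = F
¬Q → P = F → F = T
¬P = ¬F = T
(¬Q → P) ∧ ¬P = T ∧ T = T
So Statement 1 is true.

Statement 2: This is ((P ⊕ Q) → P) ↔ P.

P ⊕ Q = F ⊕ T = T
(P ⊕ Q) → P = T → F = F
((P ⊕ Q) → P) ↔ P = F ↔ F = T
So Statement 2 is true.

Statement 3: Formalization: ¬P

¬P = ¬F = T
So Statement 3 is true.

Count: 3.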